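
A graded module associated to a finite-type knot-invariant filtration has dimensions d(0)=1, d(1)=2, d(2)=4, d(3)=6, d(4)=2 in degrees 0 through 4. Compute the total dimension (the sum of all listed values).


Total dimension = d(0) + d(1) + ... + d(4)
= 1 + 2 + 4 + 6 + 2
= 15

15


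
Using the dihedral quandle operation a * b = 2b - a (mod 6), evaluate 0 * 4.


0 * 4 = 2*4 - 0 mod 6
= 8 - 0 mod 6
= 8 mod 6 = 2

2


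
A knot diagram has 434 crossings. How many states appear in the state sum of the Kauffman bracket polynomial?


Each crossing contributes 2 choices (A-smoothing or B-smoothing).
Total states = 2^434 = 44362715105933037753254626946289339254982993206013065202727673289833940924890009968639590497666233249558259375382457149263586525184

44362715105933037753254626946289339254982993206013065202727673289833940924890009968639590497666233249558259375382457149263586525184


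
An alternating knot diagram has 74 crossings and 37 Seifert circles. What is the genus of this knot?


For alternating knots, g = (c - s + 1)/2.
= (74 - 37 + 1)/2
= 38/2 = 19

19


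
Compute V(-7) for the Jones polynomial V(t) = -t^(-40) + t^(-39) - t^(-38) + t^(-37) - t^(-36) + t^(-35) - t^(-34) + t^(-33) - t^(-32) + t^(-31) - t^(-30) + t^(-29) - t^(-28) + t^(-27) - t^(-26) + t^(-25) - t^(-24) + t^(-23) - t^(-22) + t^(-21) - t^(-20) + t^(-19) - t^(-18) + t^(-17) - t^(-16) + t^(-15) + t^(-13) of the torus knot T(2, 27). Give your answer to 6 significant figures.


Substituting t = -7 into V(t) = -t^(-40) + t^(-39) - t^(-38) + t^(-37) - t^(-36) + t^(-35) - t^(-34) + t^(-33) - t^(-32) + t^(-31) - t^(-30) + t^(-29) - t^(-28) + t^(-27) - t^(-26) + t^(-25) - t^(-24) + t^(-23) - t^(-22) + t^(-21) - t^(-20) + t^(-19) - t^(-18) + t^(-17) - t^(-16) + t^(-15) + t^(-13):
  (-)t^(-40) = -1.57065e-34
  (+)t^(-39) = -1.09945e-33
  (-)t^(-38) = -7.69617e-33
  (+)t^(-37) = -5.38732e-32
  (-)t^(-36) = -3.77112e-31
  (+)t^(-35) = -2.63979e-30
  (-)t^(-34) = -1.84785e-29
  (+)t^(-33) = -1.29349e-28
  (-)t^(-32) = -9.05446e-28
  (+)t^(-31) = -6.33812e-27
  (-)t^(-30) = -4.43669e-26
  (+)t^(-29) = -3.10568e-25
  (-)t^(-28) = -2.17398e-24
  (+)t^(-27) = -1.52178e-23
  (-)t^(-26) = -1.06525e-22
  (+)t^(-25) = -7.45674e-22
  (-)t^(-24) = -5.21972e-21
  (+)t^(-23) = -3.6538e-20
  (-)t^(-22) = -2.55766e-19
  (+)t^(-21) = -1.79036e-18
  (-)t^(-20) = -1.25325e-17
  (+)t^(-19) = -8.77278e-17
  (-)t^(-18) = -6.14095e-16
  (+)t^(-17) = -4.29866e-15
  (-)t^(-16) = -3.00906e-14
  (+)t^(-15) = -2.10634e-13
  (+)t^(-13) = -1.03211e-11
Sum = (-1.57065e-34) + (-1.09945e-33) + (-7.69617e-33) + (-5.38732e-32) + (-3.77112e-31) + (-2.63979e-30) + (-1.84785e-29) + (-1.29349e-28) + (-9.05446e-28) + (-6.33812e-27) + (-4.43669e-26) + (-3.10568e-25) + (-2.17398e-24) + (-1.52178e-23) + (-1.06525e-22) + (-7.45674e-22) + (-5.21972e-21) + (-3.6538e-20) + (-2.55766e-19) + (-1.79036e-18) + (-1.25325e-17) + (-8.77278e-17) + (-6.14095e-16) + (-4.29866e-15) + (-3.00906e-14) + (-2.10634e-13) + (-1.03211e-11)
= -1.056682816e-11
Rounded to 6 significant figures: -1.05668e-11

-1.05668e-11


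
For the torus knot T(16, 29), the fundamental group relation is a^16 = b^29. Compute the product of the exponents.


The relation is a^16 = b^29.
Product of exponents = 16 * 29
= 464

464


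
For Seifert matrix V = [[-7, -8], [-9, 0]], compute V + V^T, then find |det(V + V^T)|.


Step 1: Form V + V^T where V = [[-7, -8], [-9, 0]]
  V^T = [[-7, -9], [-8, 0]]
  V + V^T = [[-14, -17], [-17, 0]]
Step 2: det(V + V^T) = (-14)*0 - (-17)*(-17)
  = 0 - 289 = -289
Step 3: Knot determinant = |det(V + V^T)| = |-289| = 289

289


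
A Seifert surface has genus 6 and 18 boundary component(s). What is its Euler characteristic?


chi = 2 - 2g - b
= 2 - 2*6 - 18
= 2 - 12 - 18 = -28

-28


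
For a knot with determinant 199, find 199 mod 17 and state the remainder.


Step 1: A knot is p-colorable if and only if p divides its determinant.
Step 2: Compute 199 mod 17.
199 = 11 * 17 + 12
Step 3: 199 mod 17 = 12
Step 4: The knot is 17-colorable: no

12


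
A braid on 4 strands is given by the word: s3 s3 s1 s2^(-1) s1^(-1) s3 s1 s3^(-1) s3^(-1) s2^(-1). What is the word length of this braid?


The word length counts the number of generators (including inverses).
Listing each generator: s3, s3, s1, s2^(-1), s1^(-1), s3, s1, s3^(-1), s3^(-1), s2^(-1)
There are 10 generators in this braid word.

10


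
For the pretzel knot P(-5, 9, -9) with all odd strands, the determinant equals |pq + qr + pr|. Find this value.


Step 1: Compute pq + qr + pr.
pq = (-5)*9 = -45
qr = 9*(-9) = -81
pr = (-5)*(-9) = 45
pq + qr + pr = -45 + (-81) + 45 = -81
Step 2: Take absolute value.
det(P(-5,9,-9)) = |-81| = 81

81


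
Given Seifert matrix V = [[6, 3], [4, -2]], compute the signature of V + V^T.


Step 1: V + V^T = [[12, 7], [7, -4]]
Step 2: trace = 8, det = -97
Step 3: Discriminant = 8^2 - 4*(-97) = 452
Step 4: Eigenvalues: 14.6301, -6.63015
Step 5: Signature = (# positive eigenvalues) - (# negative eigenvalues) = 0

0


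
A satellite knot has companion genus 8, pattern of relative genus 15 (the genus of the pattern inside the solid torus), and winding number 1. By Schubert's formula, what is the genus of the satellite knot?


Schubert: g(satellite) = g_rel(pattern) + |winding| * g(companion),
where g_rel(pattern) is the genus of the pattern relative to the solid torus.
= 15 + 1 * 8
= 15 + 8 = 23

23


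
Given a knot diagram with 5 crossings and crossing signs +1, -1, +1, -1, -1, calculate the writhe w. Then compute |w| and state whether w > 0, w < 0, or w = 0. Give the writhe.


Step 1: Count positive crossings (+1).
Positive crossings: 2
Step 2: Count negative crossings (-1).
Negative crossings: 3
Step 3: Writhe = (positive) - (negative)
w = 2 - 3 = -1
Step 4: |w| = 1, and w is negative

-1


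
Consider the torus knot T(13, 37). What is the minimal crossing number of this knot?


For a torus knot T(p, q) with gcd(p,q)=1,
the crossing number is min(p*(q-1), q*(p-1)).
p*(q-1) = 13*36 = 468
q*(p-1) = 37*12 = 444
min(468, 444) = 444

444


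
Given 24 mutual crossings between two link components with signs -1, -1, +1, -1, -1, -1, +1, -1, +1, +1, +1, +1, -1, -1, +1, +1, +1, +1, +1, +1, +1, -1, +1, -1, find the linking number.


Step 1: Count positive crossings: 14
Step 2: Count negative crossings: 10
Step 3: Sum of signs = 14 - 10 = 4
Step 4: Linking number = sum/2 = 4/2 = 2

2


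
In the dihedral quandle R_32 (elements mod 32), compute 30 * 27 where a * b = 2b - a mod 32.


30 * 27 = 2*27 - 30 mod 32
= 54 - 30 mod 32
= 24 mod 32 = 24

24


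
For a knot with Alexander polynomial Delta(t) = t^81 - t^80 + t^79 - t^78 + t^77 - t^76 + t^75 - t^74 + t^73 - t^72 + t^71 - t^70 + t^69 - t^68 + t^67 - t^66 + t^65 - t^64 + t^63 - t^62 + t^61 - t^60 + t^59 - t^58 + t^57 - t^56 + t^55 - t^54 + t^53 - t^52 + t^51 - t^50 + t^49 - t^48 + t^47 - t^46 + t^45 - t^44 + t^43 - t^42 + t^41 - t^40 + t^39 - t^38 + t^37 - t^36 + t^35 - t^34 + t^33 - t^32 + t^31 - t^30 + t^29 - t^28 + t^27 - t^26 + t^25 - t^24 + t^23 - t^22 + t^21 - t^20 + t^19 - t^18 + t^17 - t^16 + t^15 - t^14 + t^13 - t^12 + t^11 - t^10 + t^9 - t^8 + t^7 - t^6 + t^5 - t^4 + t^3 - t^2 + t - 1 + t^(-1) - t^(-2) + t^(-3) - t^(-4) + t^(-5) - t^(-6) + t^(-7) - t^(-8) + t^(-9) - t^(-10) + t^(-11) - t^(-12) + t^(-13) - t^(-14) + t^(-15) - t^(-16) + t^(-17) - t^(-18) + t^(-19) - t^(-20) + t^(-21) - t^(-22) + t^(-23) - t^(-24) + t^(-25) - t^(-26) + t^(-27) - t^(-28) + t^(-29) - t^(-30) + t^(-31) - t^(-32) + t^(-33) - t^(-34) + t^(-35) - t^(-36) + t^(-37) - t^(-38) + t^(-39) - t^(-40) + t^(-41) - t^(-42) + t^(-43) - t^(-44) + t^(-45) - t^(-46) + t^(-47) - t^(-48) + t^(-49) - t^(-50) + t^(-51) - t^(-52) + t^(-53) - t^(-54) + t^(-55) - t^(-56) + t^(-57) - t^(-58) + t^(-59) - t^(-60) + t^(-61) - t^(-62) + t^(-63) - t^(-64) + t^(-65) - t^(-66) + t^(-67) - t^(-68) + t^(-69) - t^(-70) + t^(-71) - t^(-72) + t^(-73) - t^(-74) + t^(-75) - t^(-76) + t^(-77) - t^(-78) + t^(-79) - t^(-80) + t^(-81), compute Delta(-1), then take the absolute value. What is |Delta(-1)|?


Step 1: The polynomial has 163 terms with alternating signs, exponents from 81 down to -81.
Step 2: Substitute t = -1. The i-th term has coefficient (-1)^i and exponent (m-i),
  so its value is (-1)^i * (-1)^(m-i) = (-1)^m = -1 for every i.
Step 3: All 163 terms equal -1, so Delta(-1) = 163 * (-1) = -163
Step 4: |Delta(-1)| = 163

163


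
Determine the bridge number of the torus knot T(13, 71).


The bridge number of T(p,q) is min(p,q).
min(13, 71) = 13

13


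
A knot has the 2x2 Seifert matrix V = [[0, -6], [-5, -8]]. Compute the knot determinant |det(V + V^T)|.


Step 1: Form V + V^T where V = [[0, -6], [-5, -8]]
  V^T = [[0, -5], [-6, -8]]
  V + V^T = [[0, -11], [-11, -16]]
Step 2: det(V + V^T) = 0*(-16) - (-11)*(-11)
  = 0 - 121 = -121
Step 3: Knot determinant = |det(V + V^T)| = |-121| = 121

121


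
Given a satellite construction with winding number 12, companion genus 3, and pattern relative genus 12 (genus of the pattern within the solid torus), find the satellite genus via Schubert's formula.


Schubert: g(satellite) = g_rel(pattern) + |winding| * g(companion),
where g_rel(pattern) is the genus of the pattern relative to the solid torus.
= 12 + 12 * 3
= 12 + 36 = 48

48


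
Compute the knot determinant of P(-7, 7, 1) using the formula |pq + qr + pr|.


Step 1: Compute pq + qr + pr.
pq = (-7)*7 = -49
qr = 7*1 = 7
pr = (-7)*1 = -7
pq + qr + pr = -49 + 7 + (-7) = -49
Step 2: Take absolute value.
det(P(-7,7,1)) = |-49| = 49

49


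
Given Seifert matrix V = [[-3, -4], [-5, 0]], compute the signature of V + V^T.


Step 1: V + V^T = [[-6, -9], [-9, 0]]
Step 2: trace = -6, det = -81
Step 3: Discriminant = (-6)^2 - 4*(-81) = 360
Step 4: Eigenvalues: 6.48683, -12.4868
Step 5: Signature = (# positive eigenvalues) - (# negative eigenvalues) = 0

0


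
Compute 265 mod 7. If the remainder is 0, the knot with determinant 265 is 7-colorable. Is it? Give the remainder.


Step 1: A knot is p-colorable if and only if p divides its determinant.
Step 2: Compute 265 mod 7.
265 = 37 * 7 + 6
Step 3: 265 mod 7 = 6
Step 4: The knot is 7-colorable: no

6


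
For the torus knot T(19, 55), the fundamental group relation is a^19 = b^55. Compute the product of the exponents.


The relation is a^19 = b^55.
Product of exponents = 19 * 55
= 1045

1045


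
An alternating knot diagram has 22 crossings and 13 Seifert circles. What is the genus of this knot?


For alternating knots, g = (c - s + 1)/2.
= (22 - 13 + 1)/2
= 10/2 = 5

5


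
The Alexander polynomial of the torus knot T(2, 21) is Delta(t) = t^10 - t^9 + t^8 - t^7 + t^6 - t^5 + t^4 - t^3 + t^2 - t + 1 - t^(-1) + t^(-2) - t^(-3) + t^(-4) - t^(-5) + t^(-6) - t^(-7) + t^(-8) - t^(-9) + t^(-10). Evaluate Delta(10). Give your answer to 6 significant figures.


Substituting t = 10 into Delta(t) = t^10 - t^9 + t^8 - t^7 + t^6 - t^5 + t^4 - t^3 + t^2 - t + 1 - t^(-1) + t^(-2) - t^(-3) + t^(-4) - t^(-5) + t^(-6) - t^(-7) + t^(-8) - t^(-9) + t^(-10):
Term values: (10000000000) + (-1000000000) + (100000000) + (-10000000) + (1000000) + (-100000) + (10000) + (-1000) + (100) + (-10) + (1) + (-0.1) + (0.01) + (-0.001) + (0.0001) + (-1e-05) + (1e-06) + (-1e-07) + (1e-08) + (-1e-09) + (1e-10)
Sum = 9090909091
Rounded to 6 significant figures: 9.09091e+09

9.09091e+09


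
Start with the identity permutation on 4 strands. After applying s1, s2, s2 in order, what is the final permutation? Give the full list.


Starting with identity [1, 2, 3, 4].
Apply generators in sequence:
  After s1: [2, 1, 3, 4]
  After s2: [2, 3, 1, 4]
  After s2: [2, 1, 3, 4]
Final permutation: [2, 1, 3, 4]

[2, 1, 3, 4]


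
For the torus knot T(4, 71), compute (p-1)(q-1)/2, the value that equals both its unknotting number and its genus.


For a torus knot T(p,q), both the unknotting number and genus equal (p-1)(q-1)/2.
= (4-1)(71-1)/2
= 3*70/2
= 210/2 = 105

105


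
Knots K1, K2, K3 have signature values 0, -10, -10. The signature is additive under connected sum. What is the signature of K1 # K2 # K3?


The signature is additive under connected sum.
signature(K1 # K2 # K3) = (0) + (-10) + (-10)
= -20

-20


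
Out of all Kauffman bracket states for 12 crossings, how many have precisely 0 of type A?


We choose which 0 of 12 crossings get A-smoothings.
C(12, 0) = 12! / (0! * 12!)
= 1

1


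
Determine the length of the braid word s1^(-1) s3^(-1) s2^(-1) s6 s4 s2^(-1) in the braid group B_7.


The word length counts the number of generators (including inverses).
Listing each generator: s1^(-1), s3^(-1), s2^(-1), s6, s4, s2^(-1)
There are 6 generators in this braid word.

6


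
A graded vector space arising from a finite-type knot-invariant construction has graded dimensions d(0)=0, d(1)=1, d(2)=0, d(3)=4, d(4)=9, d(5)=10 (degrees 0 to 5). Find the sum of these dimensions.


Total dimension = d(0) + d(1) + ... + d(5)
= 0 + 1 + 0 + 4 + 9 + 10
= 24

24


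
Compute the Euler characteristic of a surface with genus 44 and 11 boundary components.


chi = 2 - 2g - b
= 2 - 2*44 - 11
= 2 - 88 - 11 = -97

-97


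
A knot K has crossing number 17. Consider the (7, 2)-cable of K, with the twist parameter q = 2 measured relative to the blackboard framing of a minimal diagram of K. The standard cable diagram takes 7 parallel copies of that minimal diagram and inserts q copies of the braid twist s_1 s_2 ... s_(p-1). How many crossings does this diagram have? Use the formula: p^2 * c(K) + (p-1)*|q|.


Step 1: Each of the c(K) crossings of the companion diagram becomes p*p = p^2 crossings among the p parallel strands, and each of the |q| twists s_1 s_2 ... s_(p-1) adds (p-1) crossings.
  Crossings = p^2 * c(K) + (p-1)*|q|
Step 2: = 7^2 * 17 + (7-1)*2
Step 3: = 49*17 + 6*2
Step 4: = 833 + 12 = 845

845


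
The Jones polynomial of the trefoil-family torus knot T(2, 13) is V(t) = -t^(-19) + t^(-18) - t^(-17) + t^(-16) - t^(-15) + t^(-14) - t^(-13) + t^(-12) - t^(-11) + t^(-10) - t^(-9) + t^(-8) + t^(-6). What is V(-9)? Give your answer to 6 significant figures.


Substituting t = -9 into V(t) = -t^(-19) + t^(-18) - t^(-17) + t^(-16) - t^(-15) + t^(-14) - t^(-13) + t^(-12) - t^(-11) + t^(-10) - t^(-9) + t^(-8) + t^(-6):
  (-)t^(-19) = 7.40274e-19
  (+)t^(-18) = 6.66246e-18
  (-)t^(-17) = 5.99622e-17
  (+)t^(-16) = 5.3966e-16
  (-)t^(-15) = 4.85694e-15
  (+)t^(-14) = 4.37124e-14
  (-)t^(-13) = 3.93412e-13
  (+)t^(-12) = 3.54071e-12
  (-)t^(-11) = 3.18664e-11
  (+)t^(-10) = 2.86797e-10
  (-)t^(-9) = 2.58117e-09
  (+)t^(-8) = 2.32306e-08
  (+)t^(-6) = 1.88168e-06
Sum = (7.40274e-19) + (6.66246e-18) + (5.99622e-17) + (5.3966e-16) + (4.85694e-15) + (4.37124e-14) + (3.93412e-13) + (3.54071e-12) + (3.18664e-11) + (2.86797e-10) + (2.58117e-09) + (2.32306e-08) + (1.88168e-06)
= 1.907810818e-06
Rounded to 6 significant figures: 1.90781e-06

1.90781e-06


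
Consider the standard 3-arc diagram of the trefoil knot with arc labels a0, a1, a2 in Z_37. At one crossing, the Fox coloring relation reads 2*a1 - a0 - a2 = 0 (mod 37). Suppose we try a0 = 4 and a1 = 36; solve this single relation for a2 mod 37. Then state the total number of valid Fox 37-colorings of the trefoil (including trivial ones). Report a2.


Step 1: Apply the given crossing relation 2*a1 - a0 - a2 = 0 (mod 37).
  a2 = 2*a1 - a0 mod 37
  a2 = 2*36 - 4 mod 37
  a2 = 72 - 4 mod 37
  a2 = 68 mod 37 = 31
Step 2: The trefoil has determinant 3.
  Number of Fox p-colorings (p prime) is p^2 if p = 3, else p.
  Since 37 does not divide 3, only trivial (constant) colorings exist.
  (So the trial a0 = 4, a1 = 36 with a0 != a1 does NOT extend to a valid coloring of the whole trefoil: the other two crossing relations require 3*(a1 - a0) = 0 (mod 37), which fails.)
  Total colorings = 37
Step 3: a2 = 31, total Fox 37-colorings = 37

31


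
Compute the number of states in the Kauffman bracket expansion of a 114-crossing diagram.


Each crossing contributes 2 choices (A-smoothing or B-smoothing).
Total states = 2^114 = 20769187434139310514121985316880384

20769187434139310514121985316880384


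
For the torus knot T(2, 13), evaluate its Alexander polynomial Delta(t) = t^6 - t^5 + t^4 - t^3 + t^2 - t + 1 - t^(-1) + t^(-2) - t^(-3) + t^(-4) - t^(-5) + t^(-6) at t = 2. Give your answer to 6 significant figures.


Substituting t = 2 into Delta(t) = t^6 - t^5 + t^4 - t^3 + t^2 - t + 1 - t^(-1) + t^(-2) - t^(-3) + t^(-4) - t^(-5) + t^(-6):
Term values: (64) + (-32) + (16) + (-8) + (4) + (-2) + (1) + (-0.5) + (0.25) + (-0.125) + (0.0625) + (-0.03125) + (0.015625)
Sum = 42.671875
Rounded to 6 significant figures: 42.6719

42.6719


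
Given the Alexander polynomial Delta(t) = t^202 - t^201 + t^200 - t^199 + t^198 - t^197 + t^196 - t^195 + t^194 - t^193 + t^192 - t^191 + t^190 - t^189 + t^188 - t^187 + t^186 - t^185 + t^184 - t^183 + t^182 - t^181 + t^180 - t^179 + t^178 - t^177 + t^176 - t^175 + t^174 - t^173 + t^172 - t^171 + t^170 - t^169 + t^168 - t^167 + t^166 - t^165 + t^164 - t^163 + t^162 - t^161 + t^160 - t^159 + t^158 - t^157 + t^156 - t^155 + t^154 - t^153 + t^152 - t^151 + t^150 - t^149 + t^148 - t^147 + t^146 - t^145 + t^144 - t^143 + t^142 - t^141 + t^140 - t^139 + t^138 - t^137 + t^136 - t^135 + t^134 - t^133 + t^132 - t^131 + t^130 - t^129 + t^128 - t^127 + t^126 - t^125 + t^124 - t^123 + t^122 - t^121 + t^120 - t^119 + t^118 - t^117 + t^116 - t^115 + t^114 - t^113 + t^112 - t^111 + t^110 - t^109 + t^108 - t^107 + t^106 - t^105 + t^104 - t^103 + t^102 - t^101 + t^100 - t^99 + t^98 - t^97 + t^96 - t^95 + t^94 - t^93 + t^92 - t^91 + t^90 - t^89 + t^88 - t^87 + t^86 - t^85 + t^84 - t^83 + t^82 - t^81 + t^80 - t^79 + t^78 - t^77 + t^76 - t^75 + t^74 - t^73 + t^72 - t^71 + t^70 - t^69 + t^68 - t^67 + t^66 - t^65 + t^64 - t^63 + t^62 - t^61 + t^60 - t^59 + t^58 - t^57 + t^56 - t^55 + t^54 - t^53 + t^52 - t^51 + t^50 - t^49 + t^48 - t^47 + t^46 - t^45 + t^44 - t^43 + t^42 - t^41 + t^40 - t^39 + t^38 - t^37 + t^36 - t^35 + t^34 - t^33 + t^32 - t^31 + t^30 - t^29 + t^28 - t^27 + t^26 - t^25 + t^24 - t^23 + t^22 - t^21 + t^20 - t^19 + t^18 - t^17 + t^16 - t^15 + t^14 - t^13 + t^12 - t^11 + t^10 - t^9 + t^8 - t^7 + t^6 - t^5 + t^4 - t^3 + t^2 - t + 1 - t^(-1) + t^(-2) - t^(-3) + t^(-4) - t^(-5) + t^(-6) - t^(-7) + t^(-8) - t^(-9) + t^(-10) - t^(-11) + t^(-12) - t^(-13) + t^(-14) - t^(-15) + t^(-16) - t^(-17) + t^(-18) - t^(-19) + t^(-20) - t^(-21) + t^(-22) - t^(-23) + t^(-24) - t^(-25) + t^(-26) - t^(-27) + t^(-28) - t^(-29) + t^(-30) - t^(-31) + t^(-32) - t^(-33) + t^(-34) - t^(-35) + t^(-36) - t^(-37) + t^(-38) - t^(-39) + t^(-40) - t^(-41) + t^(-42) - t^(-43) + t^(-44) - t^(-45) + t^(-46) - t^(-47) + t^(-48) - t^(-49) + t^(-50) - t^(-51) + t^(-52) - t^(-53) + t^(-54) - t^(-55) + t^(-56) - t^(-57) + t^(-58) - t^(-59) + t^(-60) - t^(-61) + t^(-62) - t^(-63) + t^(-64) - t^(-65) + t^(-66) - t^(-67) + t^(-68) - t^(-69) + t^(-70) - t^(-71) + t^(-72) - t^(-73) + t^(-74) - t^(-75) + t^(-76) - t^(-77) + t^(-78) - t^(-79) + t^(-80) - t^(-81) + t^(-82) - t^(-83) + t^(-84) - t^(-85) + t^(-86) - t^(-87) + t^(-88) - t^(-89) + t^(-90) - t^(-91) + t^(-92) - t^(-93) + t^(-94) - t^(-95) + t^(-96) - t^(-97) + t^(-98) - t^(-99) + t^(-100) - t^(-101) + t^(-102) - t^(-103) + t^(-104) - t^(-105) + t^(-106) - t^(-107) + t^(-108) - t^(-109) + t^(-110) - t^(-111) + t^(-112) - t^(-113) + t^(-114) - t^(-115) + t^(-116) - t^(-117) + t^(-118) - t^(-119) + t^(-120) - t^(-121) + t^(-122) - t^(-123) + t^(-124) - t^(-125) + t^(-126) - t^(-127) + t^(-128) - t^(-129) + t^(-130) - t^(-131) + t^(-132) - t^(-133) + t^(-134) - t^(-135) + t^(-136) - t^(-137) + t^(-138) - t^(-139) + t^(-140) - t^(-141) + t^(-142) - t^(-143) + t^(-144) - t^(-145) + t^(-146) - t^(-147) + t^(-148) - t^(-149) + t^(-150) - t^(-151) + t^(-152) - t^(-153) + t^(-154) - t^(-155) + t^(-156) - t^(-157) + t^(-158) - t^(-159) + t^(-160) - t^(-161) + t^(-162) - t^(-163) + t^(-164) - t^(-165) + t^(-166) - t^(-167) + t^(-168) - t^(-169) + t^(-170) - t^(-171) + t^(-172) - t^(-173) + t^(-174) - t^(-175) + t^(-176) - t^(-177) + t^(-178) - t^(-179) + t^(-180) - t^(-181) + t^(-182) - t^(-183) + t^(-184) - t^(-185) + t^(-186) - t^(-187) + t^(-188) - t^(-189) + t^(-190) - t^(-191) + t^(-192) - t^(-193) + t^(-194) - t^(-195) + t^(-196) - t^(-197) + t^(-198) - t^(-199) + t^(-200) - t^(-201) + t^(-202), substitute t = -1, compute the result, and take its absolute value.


Step 1: The polynomial has 405 terms with alternating signs, exponents from 202 down to -202.
Step 2: Substitute t = -1. The i-th term has coefficient (-1)^i and exponent (m-i),
  so its value is (-1)^i * (-1)^(m-i) = (-1)^m = 1 for every i.
Step 3: All 405 terms equal 1, so Delta(-1) = 405 * (1) = 405
Step 4: |Delta(-1)| = 405

405


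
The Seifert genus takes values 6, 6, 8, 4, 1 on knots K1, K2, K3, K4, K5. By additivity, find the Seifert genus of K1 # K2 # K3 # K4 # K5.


The Seifert genus is additive under connected sum.
Seifert genus(K1 # K2 # K3 # K4 # K5) = (6) + (6) + (8) + (4) + (1)
= 25

25


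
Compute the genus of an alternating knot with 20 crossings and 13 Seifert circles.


For alternating knots, g = (c - s + 1)/2.
= (20 - 13 + 1)/2
= 8/2 = 4

4


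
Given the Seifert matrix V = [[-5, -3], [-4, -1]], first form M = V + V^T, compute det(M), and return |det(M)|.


Step 1: Form V + V^T where V = [[-5, -3], [-4, -1]]
  V^T = [[-5, -4], [-3, -1]]
  V + V^T = [[-10, -7], [-7, -2]]
Step 2: det(V + V^T) = (-10)*(-2) - (-7)*(-7)
  = 20 - 49 = -29
Step 3: Knot determinant = |det(V + V^T)| = |-29| = 29

29


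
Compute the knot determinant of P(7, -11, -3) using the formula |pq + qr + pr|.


Step 1: Compute pq + qr + pr.
pq = 7*(-11) = -77
qr = (-11)*(-3) = 33
pr = 7*(-3) = -21
pq + qr + pr = -77 + 33 + (-21) = -65
Step 2: Take absolute value.
det(P(7,-11,-3)) = |-65| = 65

65


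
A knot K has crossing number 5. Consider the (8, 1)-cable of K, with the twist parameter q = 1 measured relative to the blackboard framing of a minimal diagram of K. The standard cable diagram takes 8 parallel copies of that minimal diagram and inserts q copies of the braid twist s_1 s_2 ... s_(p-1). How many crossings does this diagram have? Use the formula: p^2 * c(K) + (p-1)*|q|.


Step 1: Each of the c(K) crossings of the companion diagram becomes p*p = p^2 crossings among the p parallel strands, and each of the |q| twists s_1 s_2 ... s_(p-1) adds (p-1) crossings.
  Crossings = p^2 * c(K) + (p-1)*|q|
Step 2: = 8^2 * 5 + (8-1)*1
Step 3: = 64*5 + 7*1
Step 4: = 320 + 7 = 327

327


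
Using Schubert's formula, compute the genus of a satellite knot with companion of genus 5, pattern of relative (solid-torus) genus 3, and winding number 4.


Schubert: g(satellite) = g_rel(pattern) + |winding| * g(companion),
where g_rel(pattern) is the genus of the pattern relative to the solid torus.
= 3 + 4 * 5
= 3 + 20 = 23

23


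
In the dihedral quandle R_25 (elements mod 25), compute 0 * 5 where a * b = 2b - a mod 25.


0 * 5 = 2*5 - 0 mod 25
= 10 - 0 mod 25
= 10 mod 25 = 10

10


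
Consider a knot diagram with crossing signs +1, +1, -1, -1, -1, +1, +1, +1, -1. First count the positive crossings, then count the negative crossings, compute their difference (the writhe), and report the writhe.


Step 1: Count positive crossings (+1).
Positive crossings: 5
Step 2: Count negative crossings (-1).
Negative crossings: 4
Step 3: Writhe = (positive) - (negative)
w = 5 - 4 = 1
Step 4: |w| = 1, and w is positive

1


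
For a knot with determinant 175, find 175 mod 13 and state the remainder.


Step 1: A knot is p-colorable if and only if p divides its determinant.
Step 2: Compute 175 mod 13.
175 = 13 * 13 + 6
Step 3: 175 mod 13 = 6
Step 4: The knot is 13-colorable: no

6


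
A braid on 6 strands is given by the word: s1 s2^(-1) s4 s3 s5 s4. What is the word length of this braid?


The word length counts the number of generators (including inverses).
Listing each generator: s1, s2^(-1), s4, s3, s5, s4
There are 6 generators in this braid word.

6


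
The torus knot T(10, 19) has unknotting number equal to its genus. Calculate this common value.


For a torus knot T(p,q), both the unknotting number and genus equal (p-1)(q-1)/2.
= (10-1)(19-1)/2
= 9*18/2
= 162/2 = 81

81


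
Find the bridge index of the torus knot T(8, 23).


The bridge number of T(p,q) is min(p,q).
min(8, 23) = 8

8


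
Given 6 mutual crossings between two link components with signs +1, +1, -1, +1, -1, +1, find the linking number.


Step 1: Count positive crossings: 4
Step 2: Count negative crossings: 2
Step 3: Sum of signs = 4 - 2 = 2
Step 4: Linking number = sum/2 = 2/2 = 1

1


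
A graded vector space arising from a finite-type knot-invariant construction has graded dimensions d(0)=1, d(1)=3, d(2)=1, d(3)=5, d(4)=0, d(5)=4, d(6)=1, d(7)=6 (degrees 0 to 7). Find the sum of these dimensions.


Total dimension = d(0) + d(1) + ... + d(7)
= 1 + 3 + 1 + 5 + 0 + 4 + 1 + 6
= 21

21


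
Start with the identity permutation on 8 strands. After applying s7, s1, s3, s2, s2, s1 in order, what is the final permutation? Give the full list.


Starting with identity [1, 2, 3, 4, 5, 6, 7, 8].
Apply generators in sequence:
  After s7: [1, 2, 3, 4, 5, 6, 8, 7]
  After s1: [2, 1, 3, 4, 5, 6, 8, 7]
  After s3: [2, 1, 4, 3, 5, 6, 8, 7]
  After s2: [2, 4, 1, 3, 5, 6, 8, 7]
  After s2: [2, 1, 4, 3, 5, 6, 8, 7]
  After s1: [1, 2, 4, 3, 5, 6, 8, 7]
Final permutation: [1, 2, 4, 3, 5, 6, 8, 7]

[1, 2, 4, 3, 5, 6, 8, 7]


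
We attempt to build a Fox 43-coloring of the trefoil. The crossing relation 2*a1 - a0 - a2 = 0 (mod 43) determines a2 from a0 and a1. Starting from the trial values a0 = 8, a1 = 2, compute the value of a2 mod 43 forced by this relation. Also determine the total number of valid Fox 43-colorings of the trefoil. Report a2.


Step 1: Apply the given crossing relation 2*a1 - a0 - a2 = 0 (mod 43).
  a2 = 2*a1 - a0 mod 43
  a2 = 2*2 - 8 mod 43
  a2 = 4 - 8 mod 43
  a2 = -4 mod 43 = 39
Step 2: The trefoil has determinant 3.
  Number of Fox p-colorings (p prime) is p^2 if p = 3, else p.
  Since 43 does not divide 3, only trivial (constant) colorings exist.
  (So the trial a0 = 8, a1 = 2 with a0 != a1 does NOT extend to a valid coloring of the whole trefoil: the other two crossing relations require 3*(a1 - a0) = 0 (mod 43), which fails.)
  Total colorings = 43
Step 3: a2 = 39, total Fox 43-colorings = 43

39


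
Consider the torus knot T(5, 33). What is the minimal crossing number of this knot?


For a torus knot T(p, q) with gcd(p,q)=1,
the crossing number is min(p*(q-1), q*(p-1)).
p*(q-1) = 5*32 = 160
q*(p-1) = 33*4 = 132
min(160, 132) = 132

132


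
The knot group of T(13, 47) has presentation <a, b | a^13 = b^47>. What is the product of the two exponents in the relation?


The relation is a^13 = b^47.
Product of exponents = 13 * 47
= 611

611


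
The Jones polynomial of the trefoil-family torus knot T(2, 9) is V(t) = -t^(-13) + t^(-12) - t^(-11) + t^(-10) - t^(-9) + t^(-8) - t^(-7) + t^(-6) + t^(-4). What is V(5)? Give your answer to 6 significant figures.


Substituting t = 5 into V(t) = -t^(-13) + t^(-12) - t^(-11) + t^(-10) - t^(-9) + t^(-8) - t^(-7) + t^(-6) + t^(-4):
  (-)t^(-13) = -8.192e-10
  (+)t^(-12) = 4.096e-09
  (-)t^(-11) = -2.048e-08
  (+)t^(-10) = 1.024e-07
  (-)t^(-9) = -5.12e-07
  (+)t^(-8) = 2.56e-06
  (-)t^(-7) = -1.28e-05
  (+)t^(-6) = 6.4e-05
  (+)t^(-4) = 0.0016
Sum = (-8.192e-10) + (4.096e-09) + (-2.048e-08) + (1.024e-07) + (-5.12e-07) + (2.56e-06) + (-1.28e-05) + (6.4e-05) + (0.0016)
= 0.001653333197
Rounded to 6 significant figures: 0.00165333

0.00165333


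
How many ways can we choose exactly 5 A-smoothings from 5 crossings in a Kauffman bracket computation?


We choose which 5 of 5 crossings get A-smoothings.
C(5, 5) = 5! / (5! * 0!)
= 1

1


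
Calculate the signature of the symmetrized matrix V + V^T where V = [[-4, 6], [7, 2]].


Step 1: V + V^T = [[-8, 13], [13, 4]]
Step 2: trace = -4, det = -201
Step 3: Discriminant = (-4)^2 - 4*(-201) = 820
Step 4: Eigenvalues: 12.3178, -16.3178
Step 5: Signature = (# positive eigenvalues) - (# negative eigenvalues) = 0

0


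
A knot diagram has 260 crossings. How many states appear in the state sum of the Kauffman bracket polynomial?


Each crossing contributes 2 choices (A-smoothing or B-smoothing).
Total states = 2^260 = 1852673427797059126777135760139006525652319754650249024631321344126610074238976

1852673427797059126777135760139006525652319754650249024631321344126610074238976


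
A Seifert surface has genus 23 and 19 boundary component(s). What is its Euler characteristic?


chi = 2 - 2g - b
= 2 - 2*23 - 19
= 2 - 46 - 19 = -63

-63


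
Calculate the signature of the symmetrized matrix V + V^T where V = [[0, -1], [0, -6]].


Step 1: V + V^T = [[0, -1], [-1, -12]]
Step 2: trace = -12, det = -1
Step 3: Discriminant = (-12)^2 - 4*(-1) = 148
Step 4: Eigenvalues: 0.0827625, -12.0828
Step 5: Signature = (# positive eigenvalues) - (# negative eigenvalues) = 0

0


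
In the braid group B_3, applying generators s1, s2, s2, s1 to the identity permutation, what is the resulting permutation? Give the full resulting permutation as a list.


Starting with identity [1, 2, 3].
Apply generators in sequence:
  After s1: [2, 1, 3]
  After s2: [2, 3, 1]
  After s2: [2, 1, 3]
  After s1: [1, 2, 3]
Final permutation: [1, 2, 3]

[1, 2, 3]


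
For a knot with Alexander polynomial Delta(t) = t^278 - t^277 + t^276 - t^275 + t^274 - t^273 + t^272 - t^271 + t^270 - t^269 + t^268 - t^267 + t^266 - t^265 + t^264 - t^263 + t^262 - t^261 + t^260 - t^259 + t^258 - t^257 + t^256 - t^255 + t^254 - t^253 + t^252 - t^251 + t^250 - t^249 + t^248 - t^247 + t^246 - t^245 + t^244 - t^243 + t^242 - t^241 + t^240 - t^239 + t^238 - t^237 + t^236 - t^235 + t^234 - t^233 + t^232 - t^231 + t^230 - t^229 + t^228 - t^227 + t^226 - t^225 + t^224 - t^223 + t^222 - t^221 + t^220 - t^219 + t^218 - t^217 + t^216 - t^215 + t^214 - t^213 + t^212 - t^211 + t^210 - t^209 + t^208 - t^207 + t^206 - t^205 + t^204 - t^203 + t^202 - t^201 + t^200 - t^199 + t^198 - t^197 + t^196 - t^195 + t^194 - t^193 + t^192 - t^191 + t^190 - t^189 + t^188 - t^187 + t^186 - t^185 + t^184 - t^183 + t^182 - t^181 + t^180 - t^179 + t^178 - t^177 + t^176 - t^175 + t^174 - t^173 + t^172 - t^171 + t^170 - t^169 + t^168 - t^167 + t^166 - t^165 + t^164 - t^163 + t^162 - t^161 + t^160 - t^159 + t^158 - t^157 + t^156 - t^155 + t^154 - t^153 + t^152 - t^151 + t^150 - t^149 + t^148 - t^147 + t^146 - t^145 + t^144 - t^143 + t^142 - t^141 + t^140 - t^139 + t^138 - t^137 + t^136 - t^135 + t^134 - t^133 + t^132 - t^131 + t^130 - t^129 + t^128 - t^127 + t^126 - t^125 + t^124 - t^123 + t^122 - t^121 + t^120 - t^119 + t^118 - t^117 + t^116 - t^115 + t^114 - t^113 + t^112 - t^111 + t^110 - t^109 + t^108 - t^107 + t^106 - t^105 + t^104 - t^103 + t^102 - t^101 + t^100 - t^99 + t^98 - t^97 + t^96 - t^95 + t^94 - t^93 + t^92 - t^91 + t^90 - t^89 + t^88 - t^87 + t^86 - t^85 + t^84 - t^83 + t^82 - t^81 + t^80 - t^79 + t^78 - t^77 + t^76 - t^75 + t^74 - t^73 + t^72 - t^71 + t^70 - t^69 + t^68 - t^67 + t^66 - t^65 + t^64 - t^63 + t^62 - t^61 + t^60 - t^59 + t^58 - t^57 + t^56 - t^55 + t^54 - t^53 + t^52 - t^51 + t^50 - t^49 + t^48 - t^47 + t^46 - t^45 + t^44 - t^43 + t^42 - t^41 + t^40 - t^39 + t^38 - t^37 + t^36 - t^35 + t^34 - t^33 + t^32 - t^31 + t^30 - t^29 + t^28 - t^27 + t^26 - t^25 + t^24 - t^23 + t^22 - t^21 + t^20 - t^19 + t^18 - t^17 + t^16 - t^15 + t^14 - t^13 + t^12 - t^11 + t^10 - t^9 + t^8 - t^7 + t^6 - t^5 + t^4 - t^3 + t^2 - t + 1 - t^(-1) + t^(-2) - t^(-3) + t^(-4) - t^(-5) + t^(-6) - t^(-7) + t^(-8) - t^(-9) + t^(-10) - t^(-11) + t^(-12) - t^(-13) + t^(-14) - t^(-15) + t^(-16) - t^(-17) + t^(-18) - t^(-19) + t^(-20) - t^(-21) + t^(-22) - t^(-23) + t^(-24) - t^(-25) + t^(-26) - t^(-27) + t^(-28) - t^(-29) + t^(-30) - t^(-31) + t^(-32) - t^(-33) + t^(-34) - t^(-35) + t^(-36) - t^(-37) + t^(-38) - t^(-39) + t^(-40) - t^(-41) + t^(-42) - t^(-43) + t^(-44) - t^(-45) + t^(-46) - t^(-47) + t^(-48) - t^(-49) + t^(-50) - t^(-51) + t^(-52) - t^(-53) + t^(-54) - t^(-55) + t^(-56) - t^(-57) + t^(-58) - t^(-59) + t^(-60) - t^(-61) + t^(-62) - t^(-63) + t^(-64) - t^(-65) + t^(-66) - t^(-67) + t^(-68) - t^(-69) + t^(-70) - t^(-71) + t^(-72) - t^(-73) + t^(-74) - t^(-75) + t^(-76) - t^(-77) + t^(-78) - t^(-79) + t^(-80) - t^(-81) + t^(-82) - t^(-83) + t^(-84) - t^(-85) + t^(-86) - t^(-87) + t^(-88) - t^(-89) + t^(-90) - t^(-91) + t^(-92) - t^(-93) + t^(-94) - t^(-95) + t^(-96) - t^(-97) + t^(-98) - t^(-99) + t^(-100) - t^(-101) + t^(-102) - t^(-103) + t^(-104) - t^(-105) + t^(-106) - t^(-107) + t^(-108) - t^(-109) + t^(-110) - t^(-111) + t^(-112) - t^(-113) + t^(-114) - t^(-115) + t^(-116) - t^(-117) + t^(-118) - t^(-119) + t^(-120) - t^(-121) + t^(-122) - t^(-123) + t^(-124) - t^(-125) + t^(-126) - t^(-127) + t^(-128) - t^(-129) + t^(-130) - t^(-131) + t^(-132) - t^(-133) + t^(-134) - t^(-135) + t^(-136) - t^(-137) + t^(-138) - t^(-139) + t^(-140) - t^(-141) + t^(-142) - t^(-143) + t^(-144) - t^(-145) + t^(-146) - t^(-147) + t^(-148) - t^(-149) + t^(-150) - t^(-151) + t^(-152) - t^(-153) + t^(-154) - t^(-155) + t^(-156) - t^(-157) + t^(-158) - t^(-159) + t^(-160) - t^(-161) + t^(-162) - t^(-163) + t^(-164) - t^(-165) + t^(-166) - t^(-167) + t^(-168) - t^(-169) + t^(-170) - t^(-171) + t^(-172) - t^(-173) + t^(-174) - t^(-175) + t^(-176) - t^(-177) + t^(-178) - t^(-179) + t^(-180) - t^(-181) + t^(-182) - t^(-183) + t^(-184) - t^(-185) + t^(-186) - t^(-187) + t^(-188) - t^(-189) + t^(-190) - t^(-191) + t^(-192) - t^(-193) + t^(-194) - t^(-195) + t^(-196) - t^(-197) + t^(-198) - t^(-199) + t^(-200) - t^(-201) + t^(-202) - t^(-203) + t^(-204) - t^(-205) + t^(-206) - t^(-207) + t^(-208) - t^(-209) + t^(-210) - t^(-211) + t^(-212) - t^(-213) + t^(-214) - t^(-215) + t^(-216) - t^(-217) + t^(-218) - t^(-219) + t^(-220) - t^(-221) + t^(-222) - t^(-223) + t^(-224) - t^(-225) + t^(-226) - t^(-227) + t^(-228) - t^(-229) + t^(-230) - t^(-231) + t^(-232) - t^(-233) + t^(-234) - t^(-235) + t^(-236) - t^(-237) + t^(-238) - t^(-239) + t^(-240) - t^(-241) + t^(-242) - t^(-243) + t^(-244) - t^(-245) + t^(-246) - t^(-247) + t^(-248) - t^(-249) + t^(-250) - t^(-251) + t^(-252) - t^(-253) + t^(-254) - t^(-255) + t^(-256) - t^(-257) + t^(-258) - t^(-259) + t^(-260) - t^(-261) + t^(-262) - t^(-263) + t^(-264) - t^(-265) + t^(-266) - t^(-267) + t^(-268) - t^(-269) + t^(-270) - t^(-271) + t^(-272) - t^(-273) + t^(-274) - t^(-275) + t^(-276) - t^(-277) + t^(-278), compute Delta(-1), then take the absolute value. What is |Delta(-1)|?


Step 1: The polynomial has 557 terms with alternating signs, exponents from 278 down to -278.
Step 2: Substitute t = -1. The i-th term has coefficient (-1)^i and exponent (m-i),
  so its value is (-1)^i * (-1)^(m-i) = (-1)^m = 1 for every i.
Step 3: All 557 terms equal 1, so Delta(-1) = 557 * (1) = 557
Step 4: |Delta(-1)| = 557

557


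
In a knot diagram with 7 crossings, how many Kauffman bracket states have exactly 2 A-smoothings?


We choose which 2 of 7 crossings get A-smoothings.
C(7, 2) = 7! / (2! * 5!)
= 21

21


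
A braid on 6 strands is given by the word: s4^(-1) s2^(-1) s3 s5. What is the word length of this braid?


The word length counts the number of generators (including inverses).
Listing each generator: s4^(-1), s2^(-1), s3, s5
There are 4 generators in this braid word.

4


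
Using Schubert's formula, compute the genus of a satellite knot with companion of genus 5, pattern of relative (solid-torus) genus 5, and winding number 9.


Schubert: g(satellite) = g_rel(pattern) + |winding| * g(companion),
where g_rel(pattern) is the genus of the pattern relative to the solid torus.
= 5 + 9 * 5
= 5 + 45 = 50

50


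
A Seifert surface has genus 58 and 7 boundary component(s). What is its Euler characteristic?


chi = 2 - 2g - b
= 2 - 2*58 - 7
= 2 - 116 - 7 = -121

-121


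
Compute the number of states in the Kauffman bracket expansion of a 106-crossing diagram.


Each crossing contributes 2 choices (A-smoothing or B-smoothing).
Total states = 2^106 = 81129638414606681695789005144064

81129638414606681695789005144064


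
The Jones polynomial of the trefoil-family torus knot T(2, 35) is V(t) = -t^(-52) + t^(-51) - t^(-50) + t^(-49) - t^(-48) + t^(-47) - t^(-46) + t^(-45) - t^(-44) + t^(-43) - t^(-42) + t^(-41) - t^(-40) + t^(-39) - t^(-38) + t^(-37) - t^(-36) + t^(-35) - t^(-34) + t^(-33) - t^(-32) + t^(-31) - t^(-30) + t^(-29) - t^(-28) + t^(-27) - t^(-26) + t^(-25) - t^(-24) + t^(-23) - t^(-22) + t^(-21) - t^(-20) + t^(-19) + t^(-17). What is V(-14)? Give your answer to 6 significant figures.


Substituting t = -14 into V(t) = -t^(-52) + t^(-51) - t^(-50) + t^(-49) - t^(-48) + t^(-47) - t^(-46) + t^(-45) - t^(-44) + t^(-43) - t^(-42) + t^(-41) - t^(-40) + t^(-39) - t^(-38) + t^(-37) - t^(-36) + t^(-35) - t^(-34) + t^(-33) - t^(-32) + t^(-31) - t^(-30) + t^(-29) - t^(-28) + t^(-27) - t^(-26) + t^(-25) - t^(-24) + t^(-23) - t^(-22) + t^(-21) - t^(-20) + t^(-19) + t^(-17):
  (-)t^(-52) = -2.51966e-60
  (+)t^(-51) = -3.52753e-59
  (-)t^(-50) = -4.93854e-58
  (+)t^(-49) = -6.91395e-57
  (-)t^(-48) = -9.67953e-56
  (+)t^(-47) = -1.35513e-54
  (-)t^(-46) = -1.89719e-53
  (+)t^(-45) = -2.65606e-52
  (-)t^(-44) = -3.71849e-51
  (+)t^(-43) = -5.20588e-50
  (-)t^(-42) = -7.28824e-49
  (+)t^(-41) = -1.02035e-47
  (-)t^(-40) = -1.42849e-46
  (+)t^(-39) = -1.99989e-45
  (-)t^(-38) = -2.79985e-44
  (+)t^(-37) = -3.91979e-43
  (-)t^(-36) = -5.4877e-42
  (+)t^(-35) = -7.68279e-41
  (-)t^(-34) = -1.07559e-39
  (+)t^(-33) = -1.50583e-38
  (-)t^(-32) = -2.10816e-37
  (+)t^(-31) = -2.95142e-36
  (-)t^(-30) = -4.13199e-35
  (+)t^(-29) = -5.78478e-34
  (-)t^(-28) = -8.09869e-33
  (+)t^(-27) = -1.13382e-31
  (-)t^(-26) = -1.58734e-30
  (+)t^(-25) = -2.22228e-29
  (-)t^(-24) = -3.11119e-28
  (+)t^(-23) = -4.35567e-27
  (-)t^(-22) = -6.09794e-26
  (+)t^(-21) = -8.53712e-25
  (-)t^(-20) = -1.1952e-23
  (+)t^(-19) = -1.67327e-22
  (+)t^(-17) = -3.27962e-20
Sum = (-2.51966e-60) + (-3.52753e-59) + (-4.93854e-58) + (-6.91395e-57) + (-9.67953e-56) + (-1.35513e-54) + (-1.89719e-53) + (-2.65606e-52) + (-3.71849e-51) + (-5.20588e-50) + (-7.28824e-49) + (-1.02035e-47) + (-1.42849e-46) + (-1.99989e-45) + (-2.79985e-44) + (-3.91979e-43) + (-5.4877e-42) + (-7.68279e-41) + (-1.07559e-39) + (-1.50583e-38) + (-2.10816e-37) + (-2.95142e-36) + (-4.13199e-35) + (-5.78478e-34) + (-8.09869e-33) + (-1.13382e-31) + (-1.58734e-30) + (-2.22228e-29) + (-3.11119e-28) + (-4.35567e-27) + (-6.09794e-26) + (-8.53712e-25) + (-1.1952e-23) + (-1.67327e-22) + (-3.27962e-20)
= -3.297638882e-20
Rounded to 6 significant figures: -3.29764e-20

-3.29764e-20


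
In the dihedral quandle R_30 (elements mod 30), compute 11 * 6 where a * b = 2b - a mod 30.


11 * 6 = 2*6 - 11 mod 30
= 12 - 11 mod 30
= 1 mod 30 = 1

1


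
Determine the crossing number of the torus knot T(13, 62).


For a torus knot T(p, q) with gcd(p,q)=1,
the crossing number is min(p*(q-1), q*(p-1)).
p*(q-1) = 13*61 = 793
q*(p-1) = 62*12 = 744
min(793, 744) = 744

744


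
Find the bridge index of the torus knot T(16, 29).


The bridge number of T(p,q) is min(p,q).
min(16, 29) = 16

16


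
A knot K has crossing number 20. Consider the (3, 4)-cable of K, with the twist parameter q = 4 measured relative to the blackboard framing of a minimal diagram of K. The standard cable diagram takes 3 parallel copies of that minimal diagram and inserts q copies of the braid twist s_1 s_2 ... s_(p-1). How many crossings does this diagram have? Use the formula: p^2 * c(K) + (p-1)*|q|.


Step 1: Each of the c(K) crossings of the companion diagram becomes p*p = p^2 crossings among the p parallel strands, and each of the |q| twists s_1 s_2 ... s_(p-1) adds (p-1) crossings.
  Crossings = p^2 * c(K) + (p-1)*|q|
Step 2: = 3^2 * 20 + (3-1)*4
Step 3: = 9*20 + 2*4
Step 4: = 180 + 8 = 188

188


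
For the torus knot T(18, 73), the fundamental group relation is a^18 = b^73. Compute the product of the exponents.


The relation is a^18 = b^73.
Product of exponents = 18 * 73
= 1314

1314


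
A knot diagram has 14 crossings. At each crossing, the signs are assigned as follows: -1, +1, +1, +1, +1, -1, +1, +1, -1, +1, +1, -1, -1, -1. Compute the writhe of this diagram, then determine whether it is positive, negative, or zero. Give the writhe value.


Step 1: Count positive crossings (+1).
Positive crossings: 8
Step 2: Count negative crossings (-1).
Negative crossings: 6
Step 3: Writhe = (positive) - (negative)
w = 8 - 6 = 2
Step 4: |w| = 2, and w is positive

2
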